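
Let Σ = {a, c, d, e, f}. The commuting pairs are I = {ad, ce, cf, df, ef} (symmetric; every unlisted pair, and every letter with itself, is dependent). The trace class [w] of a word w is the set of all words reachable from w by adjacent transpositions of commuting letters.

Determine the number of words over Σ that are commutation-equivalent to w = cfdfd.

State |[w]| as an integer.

10

#0=c has no predecessor
#1=f has no predecessor
#2=d depends on [0:c]
#3=f depends on [1:f]
#4=d depends on [2:d]
sources: [0:c, 1:f]
N(rest) = Σ N(rest − s) over sources s of rest; N(one piece) = 1:
  size 1 → [3]=1  [4]=1
  size 2 → [1,3]=1  [2,4]=1  [3,4]=2
  size 3 → [0,2,4]=1  [1,3,4]=3  [2,3,4]=3
  first=0(c) contributes 6
  first=1(f) contributes 4
|[w]| = 10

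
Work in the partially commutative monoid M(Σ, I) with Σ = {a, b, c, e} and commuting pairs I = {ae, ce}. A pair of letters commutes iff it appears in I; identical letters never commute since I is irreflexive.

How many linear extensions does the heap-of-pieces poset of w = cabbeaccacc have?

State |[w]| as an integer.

drop 0:c onto floor
drop 1:a onto {0:c}
drop 2:b onto {1:a}
drop 3:b onto {2:b}
drop 4:e onto {3:b}
drop 5:a onto {3:b}
drop 6:c onto {5:a}
drop 7:c onto {6:c}
drop 8:a onto {7:c}
drop 9:c onto {8:a}
drop 10:c onto {9:c}
ground layer = {0:c}
drop-orders for the pieces not yet dropped (sum over which currently-grounded one goes next):
  1 to go: {4} 1  {10} 1
  2 to go: {4,10} 2  {9,10} 1
  3 to go: {4,9,10} 3  {8,9,10} 1
  4 to go: {4,8,9,10} 4  {7,8,9,10} 1
  5 to go: {4,7,8,9,10} 5  {6,7,8,9,10} 1
  6 to go: {4,6,7,8,9,10} 6  {5,6,7,8,9,10} 1
  7 to go: {4,5,6,7,8,9,10} 7
  8 to go: {3,4,5,6,7,8,9,10} 7
  9 to go: {2,3,4,5,6,7,8,9,10} 7
  if 0:c drops first: 7 orders

7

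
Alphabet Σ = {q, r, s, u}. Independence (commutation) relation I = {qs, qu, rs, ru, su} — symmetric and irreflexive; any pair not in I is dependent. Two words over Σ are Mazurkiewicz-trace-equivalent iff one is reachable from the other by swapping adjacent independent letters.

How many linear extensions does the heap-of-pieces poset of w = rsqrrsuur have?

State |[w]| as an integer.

0(r) covers ∅
1(s) covers ∅
2(q) covers 0:r
3(r) covers 2:q
4(r) covers 3:r
5(s) covers 1:s
6(u) covers ∅
7(u) covers 6:u
8(r) covers 4:r
floor of heap: 0:r, 1:s, 6:u
completions by unplaced set U, small U first (add the entries for U minus each lowest piece of U):
  |U|=1: {5}:1  {7}:1  {8}:1
  |U|=2: {1,5}:1  {4,8}:1  {5,7}:2  {5,8}:2  {6,7}:1  {7,8}:2
  |U|=3: {1,5,7}:3  {1,5,8}:3  {3,4,8}:1  {4,5,8}:3  {4,7,8}:3  {5,6,7}:3  {5,7,8}:6  {6,7,8}:3
  |U|=4: {1,4,5,8}:6  {1,5,6,7}:6  {1,5,7,8}:12  {2,3,4,8}:1  {3,4,5,8}:4  {3,4,7,8}:4  {4,5,7,8}:12  {4,6,7,8}:6  {5,6,7,8}:12
  |U|=5: {0,2,3,4,8}:1  {1,3,4,5,8}:10  {1,4,5,7,8}:30  {1,5,6,7,8}:30  {2,3,4,5,8}:5  {2,3,4,7,8}:5  {3,4,5,7,8}:20  {3,4,6,7,8}:10  {4,5,6,7,8}:30
  |U|=6: {0,2,3,4,5,8}:6  {0,2,3,4,7,8}:6  {1,2,3,4,5,8}:15  {1,3,4,5,7,8}:60  {1,4,5,6,7,8}:90  {2,3,4,5,7,8}:30  {2,3,4,6,7,8}:15  {3,4,5,6,7,8}:60
  |U|=7: {0,1,2,3,4,5,8}:21  {0,2,3,4,5,7,8}:42  {0,2,3,4,6,7,8}:21  {1,2,3,4,5,7,8}:105  {1,3,4,5,6,7,8}:210  {2,3,4,5,6,7,8}:105
  start at 0(r): 420
  start at 1(s): 168
  start at 6(u): 168
sum over floor = 756

756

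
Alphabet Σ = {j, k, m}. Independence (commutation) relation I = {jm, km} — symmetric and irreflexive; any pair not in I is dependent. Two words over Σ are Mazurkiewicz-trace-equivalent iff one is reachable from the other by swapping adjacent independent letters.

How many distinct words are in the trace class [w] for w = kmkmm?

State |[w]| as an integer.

10

#0=k has no predecessor
#1=m has no predecessor
#2=k depends on [0:k]
#3=m depends on [1:m]
#4=m depends on [3:m]
sources: [0:k, 1:m]
N(rest) = Σ N(rest − s) over sources s of rest; N(one piece) = 1:
  size 1 → [2]=1  [4]=1
  size 2 → [0,2]=1  [2,4]=2  [3,4]=1
  size 3 → [0,2,4]=3  [1,3,4]=1  [2,3,4]=3
  first=0(k) contributes 4
  first=1(m) contributes 6
|[w]| = 10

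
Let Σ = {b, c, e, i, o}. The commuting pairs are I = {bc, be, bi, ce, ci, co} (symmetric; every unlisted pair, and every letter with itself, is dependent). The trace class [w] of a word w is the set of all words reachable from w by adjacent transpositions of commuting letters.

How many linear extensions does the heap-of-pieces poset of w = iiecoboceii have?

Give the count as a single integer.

0(i) covers ∅
1(i) covers 0:i
2(e) covers 1:i
3(c) covers ∅
4(o) covers 2:e
5(b) covers 4:o
6(o) covers 5:b
7(c) covers 3:c
8(e) covers 6:o
9(i) covers 8:e
10(i) covers 9:i
floor of heap: 0:i, 3:c
completions by unplaced set U, small U first (add the entries for U minus each lowest piece of U):
  |U|=1: {7}:1  {10}:1
  |U|=2: {3,7}:1  {7,10}:2  {9,10}:1
  |U|=3: {3,7,10}:3  {7,9,10}:3  {8,9,10}:1
  |U|=4: {3,7,9,10}:6  {6,8,9,10}:1  {7,8,9,10}:4
  |U|=5: {3,7,8,9,10}:10  {5,6,8,9,10}:1  {6,7,8,9,10}:5
  |U|=6: {3,6,7,8,9,10}:15  {4,5,6,8,9,10}:1  {5,6,7,8,9,10}:6
  |U|=7: {2,4,5,6,8,9,10}:1  {3,5,6,7,8,9,10}:21  {4,5,6,7,8,9,10}:7
  |U|=8: {1,2,4,5,6,8,9,10}:1  {2,4,5,6,7,8,9,10}:8  {3,4,5,6,7,8,9,10}:28
  |U|=9: {0,1,2,4,5,6,8,9,10}:1  {1,2,4,5,6,7,8,9,10}:9  {2,3,4,5,6,7,8,9,10}:36
  start at 0(i): 45
  start at 3(c): 10
sum over floor = 55

55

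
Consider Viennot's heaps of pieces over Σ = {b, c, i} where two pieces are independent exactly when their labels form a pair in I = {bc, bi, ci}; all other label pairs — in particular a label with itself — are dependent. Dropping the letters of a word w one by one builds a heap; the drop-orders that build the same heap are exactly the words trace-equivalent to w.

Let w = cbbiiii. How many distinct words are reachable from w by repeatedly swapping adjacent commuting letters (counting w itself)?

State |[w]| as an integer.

105

piece 0:c — minimal
piece 1:b — minimal
piece 2:b rests on {1:b}
piece 3:i — minimal
piece 4:i rests on {3:i}
piece 5:i rests on {4:i}
piece 6:i rests on {5:i}
minimal pieces: {0:c, 1:b, 3:i}
ways to finish when only these pieces remain (= sum over removing one remaining piece with nothing left below it):
  1 left: {0}→1  {2}→1  {6}→1
  2 left: {0,2}→2  {0,6}→2  {1,2}→1  {2,6}→2  {5,6}→1
  3 left: {0,1,2}→3  {0,2,6}→6  {0,5,6}→3  {1,2,6}→3  {2,5,6}→3  {4,5,6}→1
  4 left: {0,1,2,6}→12  {0,2,5,6}→12  {0,4,5,6}→4  {1,2,5,6}→6  {2,4,5,6}→4  {3,4,5,6}→1
  5 left: {0,1,2,5,6}→30  {0,2,4,5,6}→20  {0,3,4,5,6}→5  {1,2,4,5,6}→10  {2,3,4,5,6}→5
  placing 0:c first → 15 extensions
  placing 1:b first → 30 extensions
  placing 3:i first → 60 extensions
total linear extensions = 105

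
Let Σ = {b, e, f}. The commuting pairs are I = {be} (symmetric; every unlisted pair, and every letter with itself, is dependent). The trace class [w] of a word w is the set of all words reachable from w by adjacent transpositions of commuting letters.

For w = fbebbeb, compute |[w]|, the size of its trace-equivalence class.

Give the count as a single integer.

piece 0:f — minimal
piece 1:b rests on {0:f}
piece 2:e rests on {0:f}
piece 3:b rests on {1:b}
piece 4:b rests on {3:b}
piece 5:e rests on {2:e}
piece 6:b rests on {4:b}
minimal pieces: {0:f}
ways to finish when only these pieces remain (= sum over removing one remaining piece with nothing left below it):
  1 left: {5}→1  {6}→1
  2 left: {2,5}→1  {4,6}→1  {5,6}→2
  3 left: {2,5,6}→3  {3,4,6}→1  {4,5,6}→3
  4 left: {1,3,4,6}→1  {2,4,5,6}→6  {3,4,5,6}→4
  5 left: {1,3,4,5,6}→5  {2,3,4,5,6}→10
  placing 0:f first → 15 extensions

15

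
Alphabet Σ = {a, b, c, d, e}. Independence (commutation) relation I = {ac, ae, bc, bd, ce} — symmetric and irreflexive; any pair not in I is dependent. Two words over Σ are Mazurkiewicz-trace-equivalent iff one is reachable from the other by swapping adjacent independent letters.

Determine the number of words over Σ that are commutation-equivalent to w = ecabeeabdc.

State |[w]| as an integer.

132

#0=e has no predecessor
#1=c has no predecessor
#2=a has no predecessor
#3=b depends on [0:e, 2:a]
#4=e depends on [3:b]
#5=e depends on [4:e]
#6=a depends on [3:b]
#7=b depends on [5:e, 6:a]
#8=d depends on [1:c, 5:e, 6:a]
#9=c depends on [8:d]
sources: [0:e, 1:c, 2:a]
N(rest) = Σ N(rest − s) over sources s of rest; N(one piece) = 1:
  size 1 → [7]=1  [9]=1
  size 2 → [7,9]=2  [8,9]=1
  size 3 → [1,8,9]=1  [7,8,9]=3
  size 4 → [1,7,8,9]=4  [5,7,8,9]=3  [6,7,8,9]=3
  size 5 → [1,5,7,8,9]=7  [1,6,7,8,9]=7  [4,5,7,8,9]=3  [5,6,7,8,9]=6
  size 6 → [1,4,5,7,8,9]=10  [1,5,6,7,8,9]=20  [4,5,6,7,8,9]=9
  size 7 → [1,4,5,6,7,8,9]=39  [3,4,5,6,7,8,9]=9
  size 8 → [0,3,4,5,6,7,8,9]=9  [1,3,4,5,6,7,8,9]=48  [2,3,4,5,6,7,8,9]=9
  first=0(e) contributes 57
  first=1(c) contributes 18
  first=2(a) contributes 57
|[w]| = 132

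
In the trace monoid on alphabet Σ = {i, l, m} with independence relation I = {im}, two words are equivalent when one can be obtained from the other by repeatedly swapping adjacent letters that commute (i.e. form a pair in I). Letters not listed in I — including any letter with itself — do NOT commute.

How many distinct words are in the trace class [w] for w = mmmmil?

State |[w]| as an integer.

5

#0=m has no predecessor
#1=m depends on [0:m]
#2=m depends on [1:m]
#3=m depends on [2:m]
#4=i has no predecessor
#5=l depends on [3:m, 4:i]
sources: [0:m, 4:i]
N(rest) = Σ N(rest − s) over sources s of rest; N(one piece) = 1:
  size 1 → [5]=1
  size 2 → [3,5]=1  [4,5]=1
  size 3 → [2,3,5]=1  [3,4,5]=2
  size 4 → [1,2,3,5]=1  [2,3,4,5]=3
  first=0(m) contributes 4
  first=4(i) contributes 1
|[w]| = 5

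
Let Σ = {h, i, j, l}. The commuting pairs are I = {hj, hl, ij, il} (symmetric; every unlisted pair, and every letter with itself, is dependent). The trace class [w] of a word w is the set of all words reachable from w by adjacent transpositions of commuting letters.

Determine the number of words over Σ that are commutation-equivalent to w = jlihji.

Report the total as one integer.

20

#0=j has no predecessor
#1=l depends on [0:j]
#2=i has no predecessor
#3=h depends on [2:i]
#4=j depends on [1:l]
#5=i depends on [3:h]
sources: [0:j, 2:i]
N(rest) = Σ N(rest − s) over sources s of rest; N(one piece) = 1:
  size 1 → [4]=1  [5]=1
  size 2 → [1,4]=1  [3,5]=1  [4,5]=2
  size 3 → [0,1,4]=1  [1,4,5]=3  [2,3,5]=1  [3,4,5]=3
  size 4 → [0,1,4,5]=4  [1,3,4,5]=6  [2,3,4,5]=4
  first=0(j) contributes 10
  first=2(i) contributes 10
|[w]| = 20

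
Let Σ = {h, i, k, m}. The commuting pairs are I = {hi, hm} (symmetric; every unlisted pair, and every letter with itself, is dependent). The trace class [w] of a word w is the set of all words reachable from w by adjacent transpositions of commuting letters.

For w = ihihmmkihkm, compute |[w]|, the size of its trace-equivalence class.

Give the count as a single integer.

#0=i has no predecessor
#1=h has no predecessor
#2=i depends on [0:i]
#3=h depends on [1:h]
#4=m depends on [2:i]
#5=m depends on [4:m]
#6=k depends on [3:h, 5:m]
#7=i depends on [6:k]
#8=h depends on [6:k]
#9=k depends on [7:i, 8:h]
#10=m depends on [9:k]
sources: [0:i, 1:h]
N(rest) = Σ N(rest − s) over sources s of rest; N(one piece) = 1:
  size 1 → [10]=1
  size 2 → [9,10]=1
  size 3 → [7,9,10]=1  [8,9,10]=1
  size 4 → [7,8,9,10]=2
  size 5 → [6,7,8,9,10]=2
  size 6 → [3,6,7,8,9,10]=2  [5,6,7,8,9,10]=2
  size 7 → [1,3,6,7,8,9,10]=2  [3,5,6,7,8,9,10]=4  [4,5,6,7,8,9,10]=2
  size 8 → [1,3,5,6,7,8,9,10]=6  [2,4,5,6,7,8,9,10]=2  [3,4,5,6,7,8,9,10]=6
  size 9 → [0,2,4,5,6,7,8,9,10]=2  [1,3,4,5,6,7,8,9,10]=12  [2,3,4,5,6,7,8,9,10]=8
  first=0(i) contributes 20
  first=1(h) contributes 10
|[w]| = 30

30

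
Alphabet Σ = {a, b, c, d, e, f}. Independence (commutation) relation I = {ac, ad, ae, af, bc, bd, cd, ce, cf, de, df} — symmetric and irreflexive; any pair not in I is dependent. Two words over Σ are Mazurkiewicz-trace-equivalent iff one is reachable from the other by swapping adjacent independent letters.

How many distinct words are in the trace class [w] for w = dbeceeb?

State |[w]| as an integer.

0(d) covers ∅
1(b) covers ∅
2(e) covers 1:b
3(c) covers ∅
4(e) covers 2:e
5(e) covers 4:e
6(b) covers 5:e
floor of heap: 0:d, 1:b, 3:c
completions by unplaced set U, small U first (add the entries for U minus each lowest piece of U):
  |U|=1: {0}:1  {3}:1  {6}:1
  |U|=2: {0,3}:2  {0,6}:2  {3,6}:2  {5,6}:1
  |U|=3: {0,3,6}:6  {0,5,6}:3  {3,5,6}:3  {4,5,6}:1
  |U|=4: {0,3,5,6}:12  {0,4,5,6}:4  {2,4,5,6}:1  {3,4,5,6}:4
  |U|=5: {0,2,4,5,6}:5  {0,3,4,5,6}:20  {1,2,4,5,6}:1  {2,3,4,5,6}:5
  start at 0(d): 6
  start at 1(b): 30
  start at 3(c): 6
sum over floor = 42

42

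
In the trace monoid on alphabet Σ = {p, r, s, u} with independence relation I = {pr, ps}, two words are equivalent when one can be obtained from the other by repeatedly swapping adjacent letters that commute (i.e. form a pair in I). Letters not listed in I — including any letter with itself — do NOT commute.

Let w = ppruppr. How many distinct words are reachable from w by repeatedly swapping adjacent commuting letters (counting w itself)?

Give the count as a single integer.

0(p) covers ∅
1(p) covers 0:p
2(r) covers ∅
3(u) covers 1:p, 2:r
4(p) covers 3:u
5(p) covers 4:p
6(r) covers 3:u
floor of heap: 0:p, 2:r
completions by unplaced set U, small U first (add the entries for U minus each lowest piece of U):
  |U|=1: {5}:1  {6}:1
  |U|=2: {4,5}:1  {5,6}:2
  |U|=3: {4,5,6}:3
  |U|=4: {3,4,5,6}:3
  |U|=5: {1,3,4,5,6}:3  {2,3,4,5,6}:3
  start at 0(p): 6
  start at 2(r): 3
sum over floor = 9

9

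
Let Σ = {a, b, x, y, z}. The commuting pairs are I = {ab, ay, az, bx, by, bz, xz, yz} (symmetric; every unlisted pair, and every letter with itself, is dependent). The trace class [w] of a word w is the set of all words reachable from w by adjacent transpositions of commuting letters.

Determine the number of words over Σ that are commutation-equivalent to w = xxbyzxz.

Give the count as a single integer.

105

piece 0:x — minimal
piece 1:x rests on {0:x}
piece 2:b — minimal
piece 3:y rests on {1:x}
piece 4:z — minimal
piece 5:x rests on {3:y}
piece 6:z rests on {4:z}
minimal pieces: {0:x, 2:b, 4:z}
ways to finish when only these pieces remain (= sum over removing one remaining piece with nothing left below it):
  1 left: {2}→1  {5}→1  {6}→1
  2 left: {2,5}→2  {2,6}→2  {3,5}→1  {4,6}→1  {5,6}→2
  3 left: {1,3,5}→1  {2,3,5}→3  {2,4,6}→3  {2,5,6}→6  {3,5,6}→3  {4,5,6}→3
  4 left: {0,1,3,5}→1  {1,2,3,5}→4  {1,3,5,6}→4  {2,3,5,6}→12  {2,4,5,6}→12  {3,4,5,6}→6
  5 left: {0,1,2,3,5}→5  {0,1,3,5,6}→5  {1,2,3,5,6}→20  {1,3,4,5,6}→10  {2,3,4,5,6}→30
  placing 0:x first → 60 extensions
  placing 2:b first → 15 extensions
  placing 4:z first → 30 extensions
total linear extensions = 105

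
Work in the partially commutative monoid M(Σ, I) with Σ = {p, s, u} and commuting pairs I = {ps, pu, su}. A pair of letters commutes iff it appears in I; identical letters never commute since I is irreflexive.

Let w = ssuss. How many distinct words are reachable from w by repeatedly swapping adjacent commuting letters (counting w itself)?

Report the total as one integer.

5

#0=s has no predecessor
#1=s depends on [0:s]
#2=u has no predecessor
#3=s depends on [1:s]
#4=s depends on [3:s]
sources: [0:s, 2:u]
N(rest) = Σ N(rest − s) over sources s of rest; N(one piece) = 1:
  size 1 → [2]=1  [4]=1
  size 2 → [2,4]=2  [3,4]=1
  size 3 → [1,3,4]=1  [2,3,4]=3
  first=0(s) contributes 4
  first=2(u) contributes 1
|[w]| = 5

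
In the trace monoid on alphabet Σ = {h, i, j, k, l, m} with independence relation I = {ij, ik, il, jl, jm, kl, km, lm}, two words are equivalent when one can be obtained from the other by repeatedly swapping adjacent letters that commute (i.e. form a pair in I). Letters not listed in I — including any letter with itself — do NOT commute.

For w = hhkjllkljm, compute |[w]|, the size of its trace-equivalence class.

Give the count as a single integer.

drop 0:h onto floor
drop 1:h onto {0:h}
drop 2:k onto {1:h}
drop 3:j onto {2:k}
drop 4:l onto {1:h}
drop 5:l onto {4:l}
drop 6:k onto {3:j}
drop 7:l onto {5:l}
drop 8:j onto {6:k}
drop 9:m onto {1:h}
ground layer = {0:h}
drop-orders for the pieces not yet dropped (sum over which currently-grounded one goes next):
  1 to go: {7} 1  {8} 1  {9} 1
  2 to go: {5,7} 1  {6,8} 1  {7,8} 2  {7,9} 2  {8,9} 2
  3 to go: {3,6,8} 1  {4,5,7} 1  {5,7,8} 3  {5,7,9} 3  {6,7,8} 3  {6,8,9} 3  {7,8,9} 6
  4 to go: {2,3,6,8} 1  {3,6,7,8} 4  {3,6,8,9} 4  {4,5,7,8} 4  {4,5,7,9} 4  {5,6,7,8} 6  {5,7,8,9} 12  {6,7,8,9} 12
  5 to go: {2,3,6,7,8} 5  {2,3,6,8,9} 5  {3,5,6,7,8} 10  {3,6,7,8,9} 20  {4,5,6,7,8} 10  {4,5,7,8,9} 20  {5,6,7,8,9} 30
  6 to go: {2,3,5,6,7,8} 15  {2,3,6,7,8,9} 30  {3,4,5,6,7,8} 20  {3,5,6,7,8,9} 60  {4,5,6,7,8,9} 60
  7 to go: {2,3,4,5,6,7,8} 35  {2,3,5,6,7,8,9} 105  {3,4,5,6,7,8,9} 140
  8 to go: {2,3,4,5,6,7,8,9} 280
  if 0:h drops first: 280 orders

280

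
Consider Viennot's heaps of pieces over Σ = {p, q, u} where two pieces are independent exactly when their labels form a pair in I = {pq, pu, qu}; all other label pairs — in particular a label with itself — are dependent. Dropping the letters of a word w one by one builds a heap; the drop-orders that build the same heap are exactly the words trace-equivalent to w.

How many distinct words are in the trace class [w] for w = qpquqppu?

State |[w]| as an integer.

#0=q has no predecessor
#1=p has no predecessor
#2=q depends on [0:q]
#3=u has no predecessor
#4=q depends on [2:q]
#5=p depends on [1:p]
#6=p depends on [5:p]
#7=u depends on [3:u]
sources: [0:q, 1:p, 3:u]
N(rest) = Σ N(rest − s) over sources s of rest; N(one piece) = 1:
  size 1 → [4]=1  [6]=1  [7]=1
  size 2 → [2,4]=1  [3,7]=1  [4,6]=2  [4,7]=2  [5,6]=1  [6,7]=2
  size 3 → [0,2,4]=1  [1,5,6]=1  [2,4,6]=3  [2,4,7]=3  [3,4,7]=3  [3,6,7]=3  [4,5,6]=3  [4,6,7]=6  [5,6,7]=3
  size 4 → [0,2,4,6]=4  [0,2,4,7]=4  [1,4,5,6]=4  [1,5,6,7]=4  [2,3,4,7]=6  [2,4,5,6]=6  [2,4,6,7]=12  [3,4,6,7]=12  [3,5,6,7]=6  [4,5,6,7]=12
  size 5 → [0,2,3,4,7]=10  [0,2,4,5,6]=10  [0,2,4,6,7]=20  [1,2,4,5,6]=10  [1,3,5,6,7]=10  [1,4,5,6,7]=20  [2,3,4,6,7]=30  [2,4,5,6,7]=30  [3,4,5,6,7]=30
  size 6 → [0,1,2,4,5,6]=20  [0,2,3,4,6,7]=60  [0,2,4,5,6,7]=60  [1,2,4,5,6,7]=60  [1,3,4,5,6,7]=60  [2,3,4,5,6,7]=90
  first=0(q) contributes 210
  first=1(p) contributes 210
  first=3(u) contributes 140
|[w]| = 560

560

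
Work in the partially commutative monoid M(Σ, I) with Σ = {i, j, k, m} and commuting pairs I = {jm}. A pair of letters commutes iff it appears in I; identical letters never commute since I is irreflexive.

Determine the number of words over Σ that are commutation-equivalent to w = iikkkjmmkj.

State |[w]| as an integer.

#0=i has no predecessor
#1=i depends on [0:i]
#2=k depends on [1:i]
#3=k depends on [2:k]
#4=k depends on [3:k]
#5=j depends on [4:k]
#6=m depends on [4:k]
#7=m depends on [6:m]
#8=k depends on [5:j, 7:m]
#9=j depends on [8:k]
sources: [0:i]
N(rest) = Σ N(rest − s) over sources s of rest; N(one piece) = 1:
  size 1 → [9]=1
  size 2 → [8,9]=1
  size 3 → [5,8,9]=1  [7,8,9]=1
  size 4 → [5,7,8,9]=2  [6,7,8,9]=1
  size 5 → [5,6,7,8,9]=3
  size 6 → [4,5,6,7,8,9]=3
  size 7 → [3,4,5,6,7,8,9]=3
  size 8 → [2,3,4,5,6,7,8,9]=3
  first=0(i) contributes 3

3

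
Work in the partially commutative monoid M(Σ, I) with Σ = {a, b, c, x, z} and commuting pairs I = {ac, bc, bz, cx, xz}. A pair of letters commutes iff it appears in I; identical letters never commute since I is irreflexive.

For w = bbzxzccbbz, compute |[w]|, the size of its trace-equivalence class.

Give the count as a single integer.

#0=b has no predecessor
#1=b depends on [0:b]
#2=z has no predecessor
#3=x depends on [1:b]
#4=z depends on [2:z]
#5=c depends on [4:z]
#6=c depends on [5:c]
#7=b depends on [3:x]
#8=b depends on [7:b]
#9=z depends on [6:c]
sources: [0:b, 2:z]
N(rest) = Σ N(rest − s) over sources s of rest; N(one piece) = 1:
  size 1 → [8]=1  [9]=1
  size 2 → [6,9]=1  [7,8]=1  [8,9]=2
  size 3 → [3,7,8]=1  [5,6,9]=1  [6,8,9]=3  [7,8,9]=3
  size 4 → [1,3,7,8]=1  [3,7,8,9]=4  [4,5,6,9]=1  [5,6,8,9]=4  [6,7,8,9]=6
  size 5 → [0,1,3,7,8]=1  [1,3,7,8,9]=5  [2,4,5,6,9]=1  [3,6,7,8,9]=10  [4,5,6,8,9]=5  [5,6,7,8,9]=10
  size 6 → [0,1,3,7,8,9]=6  [1,3,6,7,8,9]=15  [2,4,5,6,8,9]=6  [3,5,6,7,8,9]=20  [4,5,6,7,8,9]=15
  size 7 → [0,1,3,6,7,8,9]=21  [1,3,5,6,7,8,9]=35  [2,4,5,6,7,8,9]=21  [3,4,5,6,7,8,9]=35
  size 8 → [0,1,3,5,6,7,8,9]=56  [1,3,4,5,6,7,8,9]=70  [2,3,4,5,6,7,8,9]=56
  first=0(b) contributes 126
  first=2(z) contributes 126
|[w]| = 252

252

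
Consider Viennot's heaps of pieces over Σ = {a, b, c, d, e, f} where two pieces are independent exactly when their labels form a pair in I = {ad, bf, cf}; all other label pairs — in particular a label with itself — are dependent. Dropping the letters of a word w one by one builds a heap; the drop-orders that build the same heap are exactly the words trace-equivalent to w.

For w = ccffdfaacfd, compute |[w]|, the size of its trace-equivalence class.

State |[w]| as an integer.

12

0(c) covers ∅
1(c) covers 0:c
2(f) covers ∅
3(f) covers 2:f
4(d) covers 1:c, 3:f
5(f) covers 4:d
6(a) covers 5:f
7(a) covers 6:a
8(c) covers 7:a
9(f) covers 7:a
10(d) covers 8:c, 9:f
floor of heap: 0:c, 2:f
completions by unplaced set U, small U first (add the entries for U minus each lowest piece of U):
  |U|=1: {10}:1
  |U|=2: {8,10}:1  {9,10}:1
  |U|=3: {8,9,10}:2
  |U|=4: {7,8,9,10}:2
  |U|=5: {6,7,8,9,10}:2
  |U|=6: {5,6,7,8,9,10}:2
  |U|=7: {4,5,6,7,8,9,10}:2
  |U|=8: {1,4,5,6,7,8,9,10}:2  {3,4,5,6,7,8,9,10}:2
  |U|=9: {0,1,4,5,6,7,8,9,10}:2  {1,3,4,5,6,7,8,9,10}:4  {2,3,4,5,6,7,8,9,10}:2
  start at 0(c): 6
  start at 2(f): 6
sum over floor = 12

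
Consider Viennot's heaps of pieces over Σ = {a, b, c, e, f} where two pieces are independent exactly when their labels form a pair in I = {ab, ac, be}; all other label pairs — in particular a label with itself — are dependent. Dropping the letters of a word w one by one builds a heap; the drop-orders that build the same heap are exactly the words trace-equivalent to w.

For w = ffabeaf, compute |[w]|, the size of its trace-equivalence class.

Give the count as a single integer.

#0=f has no predecessor
#1=f depends on [0:f]
#2=a depends on [1:f]
#3=b depends on [1:f]
#4=e depends on [2:a]
#5=a depends on [4:e]
#6=f depends on [3:b, 5:a]
sources: [0:f]
N(rest) = Σ N(rest − s) over sources s of rest; N(one piece) = 1:
  size 1 → [6]=1
  size 2 → [3,6]=1  [5,6]=1
  size 3 → [3,5,6]=2  [4,5,6]=1
  size 4 → [2,4,5,6]=1  [3,4,5,6]=3
  size 5 → [2,3,4,5,6]=4
  first=0(f) contributes 4

4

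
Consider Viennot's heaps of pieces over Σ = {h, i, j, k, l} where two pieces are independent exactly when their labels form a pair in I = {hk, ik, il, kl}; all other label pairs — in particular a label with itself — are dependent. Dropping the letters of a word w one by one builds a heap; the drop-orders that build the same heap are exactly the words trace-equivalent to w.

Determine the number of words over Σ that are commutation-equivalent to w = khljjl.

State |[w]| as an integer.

0(k) covers ∅
1(h) covers ∅
2(l) covers 1:h
3(j) covers 0:k, 2:l
4(j) covers 3:j
5(l) covers 4:j
floor of heap: 0:k, 1:h
completions by unplaced set U, small U first (add the entries for U minus each lowest piece of U):
  |U|=1: {5}:1
  |U|=2: {4,5}:1
  |U|=3: {3,4,5}:1
  |U|=4: {0,3,4,5}:1  {2,3,4,5}:1
  start at 0(k): 1
  start at 1(h): 2
sum over floor = 3

3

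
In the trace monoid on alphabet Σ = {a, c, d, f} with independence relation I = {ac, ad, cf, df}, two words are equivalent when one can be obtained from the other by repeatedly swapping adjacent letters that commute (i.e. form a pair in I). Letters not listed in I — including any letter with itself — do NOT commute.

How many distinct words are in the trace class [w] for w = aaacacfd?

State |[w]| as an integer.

56

0(a) covers ∅
1(a) covers 0:a
2(a) covers 1:a
3(c) covers ∅
4(a) covers 2:a
5(c) covers 3:c
6(f) covers 4:a
7(d) covers 5:c
floor of heap: 0:a, 3:c
completions by unplaced set U, small U first (add the entries for U minus each lowest piece of U):
  |U|=1: {6}:1  {7}:1
  |U|=2: {4,6}:1  {5,7}:1  {6,7}:2
  |U|=3: {2,4,6}:1  {3,5,7}:1  {4,6,7}:3  {5,6,7}:3
  |U|=4: {1,2,4,6}:1  {2,4,6,7}:4  {3,5,6,7}:4  {4,5,6,7}:6
  |U|=5: {0,1,2,4,6}:1  {1,2,4,6,7}:5  {2,4,5,6,7}:10  {3,4,5,6,7}:10
  |U|=6: {0,1,2,4,6,7}:6  {1,2,4,5,6,7}:15  {2,3,4,5,6,7}:20
  start at 0(a): 35
  start at 3(c): 21
sum over floor = 56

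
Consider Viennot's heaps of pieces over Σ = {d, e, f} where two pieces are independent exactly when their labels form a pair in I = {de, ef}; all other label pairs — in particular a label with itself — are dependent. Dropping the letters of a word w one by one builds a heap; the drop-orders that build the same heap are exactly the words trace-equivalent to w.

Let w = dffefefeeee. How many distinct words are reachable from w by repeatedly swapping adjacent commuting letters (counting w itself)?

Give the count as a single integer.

462

piece 0:d — minimal
piece 1:f rests on {0:d}
piece 2:f rests on {1:f}
piece 3:e — minimal
piece 4:f rests on {2:f}
piece 5:e rests on {3:e}
piece 6:f rests on {4:f}
piece 7:e rests on {5:e}
piece 8:e rests on {7:e}
piece 9:e rests on {8:e}
piece 10:e rests on {9:e}
minimal pieces: {0:d, 3:e}
ways to finish when only these pieces remain (= sum over removing one remaining piece with nothing left below it):
  1 left: {6}→1  {10}→1
  2 left: {4,6}→1  {6,10}→2  {9,10}→1
  3 left: {2,4,6}→1  {4,6,10}→3  {6,9,10}→3  {8,9,10}→1
  4 left: {1,2,4,6}→1  {2,4,6,10}→4  {4,6,9,10}→6  {6,8,9,10}→4  {7,8,9,10}→1
  5 left: {0,1,2,4,6}→1  {1,2,4,6,10}→5  {2,4,6,9,10}→10  {4,6,8,9,10}→10  {5,7,8,9,10}→1  {6,7,8,9,10}→5
  6 left: {0,1,2,4,6,10}→6  {1,2,4,6,9,10}→15  {2,4,6,8,9,10}→20  {3,5,7,8,9,10}→1  {4,6,7,8,9,10}→15  {5,6,7,8,9,10}→6
  7 left: {0,1,2,4,6,9,10}→21  {1,2,4,6,8,9,10}→35  {2,4,6,7,8,9,10}→35  {3,5,6,7,8,9,10}→7  {4,5,6,7,8,9,10}→21
  8 left: {0,1,2,4,6,8,9,10}→56  {1,2,4,6,7,8,9,10}→70  {2,4,5,6,7,8,9,10}→56  {3,4,5,6,7,8,9,10}→28
  9 left: {0,1,2,4,6,7,8,9,10}→126  {1,2,4,5,6,7,8,9,10}→126  {2,3,4,5,6,7,8,9,10}→84
  placing 0:d first → 210 extensions
  placing 3:e first → 252 extensions
total linear extensions = 462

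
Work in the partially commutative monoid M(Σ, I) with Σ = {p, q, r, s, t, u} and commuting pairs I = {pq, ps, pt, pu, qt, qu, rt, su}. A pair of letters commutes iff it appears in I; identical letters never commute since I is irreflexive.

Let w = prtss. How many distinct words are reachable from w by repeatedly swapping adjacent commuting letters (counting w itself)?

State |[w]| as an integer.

3

#0=p has no predecessor
#1=r depends on [0:p]
#2=t has no predecessor
#3=s depends on [1:r, 2:t]
#4=s depends on [3:s]
sources: [0:p, 2:t]
N(rest) = Σ N(rest − s) over sources s of rest; N(one piece) = 1:
  size 1 → [4]=1
  size 2 → [3,4]=1
  size 3 → [1,3,4]=1  [2,3,4]=1
  first=0(p) contributes 2
  first=2(t) contributes 1
|[w]| = 3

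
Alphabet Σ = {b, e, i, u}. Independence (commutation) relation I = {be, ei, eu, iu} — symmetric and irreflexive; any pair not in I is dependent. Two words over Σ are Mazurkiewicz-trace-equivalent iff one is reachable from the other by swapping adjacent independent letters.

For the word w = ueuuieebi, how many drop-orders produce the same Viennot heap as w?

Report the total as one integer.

336

0(u) covers ∅
1(e) covers ∅
2(u) covers 0:u
3(u) covers 2:u
4(i) covers ∅
5(e) covers 1:e
6(e) covers 5:e
7(b) covers 3:u, 4:i
8(i) covers 7:b
floor of heap: 0:u, 1:e, 4:i
completions by unplaced set U, small U first (add the entries for U minus each lowest piece of U):
  |U|=1: {6}:1  {8}:1
  |U|=2: {5,6}:1  {6,8}:2  {7,8}:1
  |U|=3: {1,5,6}:1  {3,7,8}:1  {4,7,8}:1  {5,6,8}:3  {6,7,8}:3
  |U|=4: {1,5,6,8}:4  {2,3,7,8}:1  {3,4,7,8}:2  {3,6,7,8}:4  {4,6,7,8}:4  {5,6,7,8}:6
  |U|=5: {0,2,3,7,8}:1  {1,5,6,7,8}:10  {2,3,4,7,8}:3  {2,3,6,7,8}:5  {3,4,6,7,8}:10  {3,5,6,7,8}:10  {4,5,6,7,8}:10
  |U|=6: {0,2,3,4,7,8}:4  {0,2,3,6,7,8}:6  {1,3,5,6,7,8}:20  {1,4,5,6,7,8}:20  {2,3,4,6,7,8}:18  {2,3,5,6,7,8}:15  {3,4,5,6,7,8}:30
  |U|=7: {0,2,3,4,6,7,8}:28  {0,2,3,5,6,7,8}:21  {1,2,3,5,6,7,8}:35  {1,3,4,5,6,7,8}:70  {2,3,4,5,6,7,8}:63
  start at 0(u): 168
  start at 1(e): 112
  start at 4(i): 56
sum over floor = 336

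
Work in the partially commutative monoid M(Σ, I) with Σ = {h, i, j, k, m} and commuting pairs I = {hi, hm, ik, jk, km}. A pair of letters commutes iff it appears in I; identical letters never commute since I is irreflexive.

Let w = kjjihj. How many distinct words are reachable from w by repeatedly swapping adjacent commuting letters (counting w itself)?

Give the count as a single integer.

7

#0=k has no predecessor
#1=j has no predecessor
#2=j depends on [1:j]
#3=i depends on [2:j]
#4=h depends on [0:k, 2:j]
#5=j depends on [3:i, 4:h]
sources: [0:k, 1:j]
N(rest) = Σ N(rest − s) over sources s of rest; N(one piece) = 1:
  size 1 → [5]=1
  size 2 → [3,5]=1  [4,5]=1
  size 3 → [0,4,5]=1  [3,4,5]=2
  size 4 → [0,3,4,5]=3  [2,3,4,5]=2
  first=0(k) contributes 2
  first=1(j) contributes 5
|[w]| = 7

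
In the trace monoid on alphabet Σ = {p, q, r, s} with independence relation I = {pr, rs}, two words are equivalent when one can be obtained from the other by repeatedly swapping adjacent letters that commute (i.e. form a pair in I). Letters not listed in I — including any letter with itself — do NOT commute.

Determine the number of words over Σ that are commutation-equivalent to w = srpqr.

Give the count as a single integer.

0(s) covers ∅
1(r) covers ∅
2(p) covers 0:s
3(q) covers 1:r, 2:p
4(r) covers 3:q
floor of heap: 0:s, 1:r
completions by unplaced set U, small U first (add the entries for U minus each lowest piece of U):
  |U|=1: {4}:1
  |U|=2: {3,4}:1
  |U|=3: {1,3,4}:1  {2,3,4}:1
  start at 0(s): 2
  start at 1(r): 1
sum over floor = 3

3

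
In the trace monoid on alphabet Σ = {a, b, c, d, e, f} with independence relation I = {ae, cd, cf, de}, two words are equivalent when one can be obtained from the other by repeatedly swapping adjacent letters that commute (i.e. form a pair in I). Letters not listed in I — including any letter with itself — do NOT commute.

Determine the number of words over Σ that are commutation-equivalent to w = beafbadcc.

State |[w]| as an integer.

piece 0:b — minimal
piece 1:e rests on {0:b}
piece 2:a rests on {0:b}
piece 3:f rests on {1:e, 2:a}
piece 4:b rests on {3:f}
piece 5:a rests on {4:b}
piece 6:d rests on {5:a}
piece 7:c rests on {5:a}
piece 8:c rests on {7:c}
minimal pieces: {0:b}
ways to finish when only these pieces remain (= sum over removing one remaining piece with nothing left below it):
  1 left: {6}→1  {8}→1
  2 left: {6,8}→2  {7,8}→1
  3 left: {6,7,8}→3
  4 left: {5,6,7,8}→3
  5 left: {4,5,6,7,8}→3
  6 left: {3,4,5,6,7,8}→3
  7 left: {1,3,4,5,6,7,8}→3  {2,3,4,5,6,7,8}→3
  placing 0:b first → 6 extensions

6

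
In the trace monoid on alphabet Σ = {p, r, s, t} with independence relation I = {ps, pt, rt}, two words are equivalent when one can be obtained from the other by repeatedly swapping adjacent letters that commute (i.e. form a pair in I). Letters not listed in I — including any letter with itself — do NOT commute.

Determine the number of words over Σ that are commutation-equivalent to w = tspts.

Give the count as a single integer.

5

0(t) covers ∅
1(s) covers 0:t
2(p) covers ∅
3(t) covers 1:s
4(s) covers 3:t
floor of heap: 0:t, 2:p
completions by unplaced set U, small U first (add the entries for U minus each lowest piece of U):
  |U|=1: {2}:1  {4}:1
  |U|=2: {2,4}:2  {3,4}:1
  |U|=3: {1,3,4}:1  {2,3,4}:3
  start at 0(t): 4
  start at 2(p): 1
sum over floor = 5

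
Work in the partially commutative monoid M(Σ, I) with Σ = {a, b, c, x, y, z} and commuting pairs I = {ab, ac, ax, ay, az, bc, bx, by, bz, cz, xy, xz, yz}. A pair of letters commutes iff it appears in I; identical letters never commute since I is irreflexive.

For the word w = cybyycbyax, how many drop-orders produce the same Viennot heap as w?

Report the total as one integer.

720

0(c) covers ∅
1(y) covers 0:c
2(b) covers ∅
3(y) covers 1:y
4(y) covers 3:y
5(c) covers 4:y
6(b) covers 2:b
7(y) covers 5:c
8(a) covers ∅
9(x) covers 5:c
floor of heap: 0:c, 2:b, 8:a
completions by unplaced set U, small U first (add the entries for U minus each lowest piece of U):
  |U|=1: {6}:1  {7}:1  {8}:1  {9}:1
  |U|=2: {2,6}:1  {6,7}:2  {6,8}:2  {6,9}:2  {7,8}:2  {7,9}:2  {8,9}:2
  |U|=3: {2,6,7}:3  {2,6,8}:3  {2,6,9}:3  {5,7,9}:2  {6,7,8}:6  {6,7,9}:6  {6,8,9}:6  {7,8,9}:6
  |U|=4: {2,6,7,8}:12  {2,6,7,9}:12  {2,6,8,9}:12  {4,5,7,9}:2  {5,6,7,9}:8  {5,7,8,9}:8  {6,7,8,9}:24
  |U|=5: {2,5,6,7,9}:20  {2,6,7,8,9}:60  {3,4,5,7,9}:2  {4,5,6,7,9}:10  {4,5,7,8,9}:10  {5,6,7,8,9}:40
  |U|=6: {1,3,4,5,7,9}:2  {2,4,5,6,7,9}:30  {2,5,6,7,8,9}:120  {3,4,5,6,7,9}:12  {3,4,5,7,8,9}:12  {4,5,6,7,8,9}:60
  |U|=7: {0,1,3,4,5,7,9}:2  {1,3,4,5,6,7,9}:14  {1,3,4,5,7,8,9}:14  {2,3,4,5,6,7,9}:42  {2,4,5,6,7,8,9}:210  {3,4,5,6,7,8,9}:84
  |U|=8: {0,1,3,4,5,6,7,9}:16  {0,1,3,4,5,7,8,9}:16  {1,2,3,4,5,6,7,9}:56  {1,3,4,5,6,7,8,9}:112  {2,3,4,5,6,7,8,9}:336
  start at 0(c): 504
  start at 2(b): 144
  start at 8(a): 72
sum over floor = 720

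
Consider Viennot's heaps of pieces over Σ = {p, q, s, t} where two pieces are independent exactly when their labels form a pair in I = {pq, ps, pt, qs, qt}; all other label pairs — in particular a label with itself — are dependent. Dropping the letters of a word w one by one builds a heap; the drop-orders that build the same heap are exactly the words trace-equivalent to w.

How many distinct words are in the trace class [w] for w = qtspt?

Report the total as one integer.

20

drop 0:q onto floor
drop 1:t onto floor
drop 2:s onto {1:t}
drop 3:p onto floor
drop 4:t onto {2:s}
ground layer = {0:q, 1:t, 3:p}
drop-orders for the pieces not yet dropped (sum over which currently-grounded one goes next):
  1 to go: {0} 1  {3} 1  {4} 1
  2 to go: {0,3} 2  {0,4} 2  {2,4} 1  {3,4} 2
  3 to go: {0,2,4} 3  {0,3,4} 6  {1,2,4} 1  {2,3,4} 3
  if 0:q drops first: 4 orders
  if 1:t drops first: 12 orders
  if 3:p drops first: 4 orders
heap linearizations: 20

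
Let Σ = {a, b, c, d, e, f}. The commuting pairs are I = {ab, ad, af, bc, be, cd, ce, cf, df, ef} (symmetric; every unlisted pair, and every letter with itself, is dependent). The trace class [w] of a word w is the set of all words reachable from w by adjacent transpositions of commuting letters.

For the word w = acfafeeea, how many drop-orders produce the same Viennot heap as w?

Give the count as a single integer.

0(a) covers ∅
1(c) covers 0:a
2(f) covers ∅
3(a) covers 1:c
4(f) covers 2:f
5(e) covers 3:a
6(e) covers 5:e
7(e) covers 6:e
8(a) covers 7:e
floor of heap: 0:a, 2:f
completions by unplaced set U, small U first (add the entries for U minus each lowest piece of U):
  |U|=1: {4}:1  {8}:1
  |U|=2: {2,4}:1  {4,8}:2  {7,8}:1
  |U|=3: {2,4,8}:3  {4,7,8}:3  {6,7,8}:1
  |U|=4: {2,4,7,8}:6  {4,6,7,8}:4  {5,6,7,8}:1
  |U|=5: {2,4,6,7,8}:10  {3,5,6,7,8}:1  {4,5,6,7,8}:5
  |U|=6: {1,3,5,6,7,8}:1  {2,4,5,6,7,8}:15  {3,4,5,6,7,8}:6
  |U|=7: {0,1,3,5,6,7,8}:1  {1,3,4,5,6,7,8}:7  {2,3,4,5,6,7,8}:21
  start at 0(a): 28
  start at 2(f): 8
sum over floor = 36

36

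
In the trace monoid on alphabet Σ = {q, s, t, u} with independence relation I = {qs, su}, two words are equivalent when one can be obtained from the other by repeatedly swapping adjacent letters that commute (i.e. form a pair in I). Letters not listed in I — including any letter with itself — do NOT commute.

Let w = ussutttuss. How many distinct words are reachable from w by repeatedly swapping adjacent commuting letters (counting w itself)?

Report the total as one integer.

0(u) covers ∅
1(s) covers ∅
2(s) covers 1:s
3(u) covers 0:u
4(t) covers 2:s, 3:u
5(t) covers 4:t
6(t) covers 5:t
7(u) covers 6:t
8(s) covers 6:t
9(s) covers 8:s
floor of heap: 0:u, 1:s
completions by unplaced set U, small U first (add the entries for U minus each lowest piece of U):
  |U|=1: {7}:1  {9}:1
  |U|=2: {7,9}:2  {8,9}:1
  |U|=3: {7,8,9}:3
  |U|=4: {6,7,8,9}:3
  |U|=5: {5,6,7,8,9}:3
  |U|=6: {4,5,6,7,8,9}:3
  |U|=7: {2,4,5,6,7,8,9}:3  {3,4,5,6,7,8,9}:3
  |U|=8: {0,3,4,5,6,7,8,9}:3  {1,2,4,5,6,7,8,9}:3  {2,3,4,5,6,7,8,9}:6
  start at 0(u): 9
  start at 1(s): 9
sum over floor = 18

18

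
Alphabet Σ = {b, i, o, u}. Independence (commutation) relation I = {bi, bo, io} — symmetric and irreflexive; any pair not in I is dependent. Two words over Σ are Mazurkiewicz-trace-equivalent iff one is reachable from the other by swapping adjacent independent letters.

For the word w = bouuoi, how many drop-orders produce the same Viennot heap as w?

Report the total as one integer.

4

drop 0:b onto floor
drop 1:o onto floor
drop 2:u onto {0:b, 1:o}
drop 3:u onto {2:u}
drop 4:o onto {3:u}
drop 5:i onto {3:u}
ground layer = {0:b, 1:o}
drop-orders for the pieces not yet dropped (sum over which currently-grounded one goes next):
  1 to go: {4} 1  {5} 1
  2 to go: {4,5} 2
  3 to go: {3,4,5} 2
  4 to go: {2,3,4,5} 2
  if 0:b drops first: 2 orders
  if 1:o drops first: 2 orders
heap linearizations: 4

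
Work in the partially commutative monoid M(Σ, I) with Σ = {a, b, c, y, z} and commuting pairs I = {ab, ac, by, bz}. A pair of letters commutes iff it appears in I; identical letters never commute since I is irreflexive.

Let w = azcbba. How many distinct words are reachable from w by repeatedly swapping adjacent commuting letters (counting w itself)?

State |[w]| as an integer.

4

0(a) covers ∅
1(z) covers 0:a
2(c) covers 1:z
3(b) covers 2:c
4(b) covers 3:b
5(a) covers 1:z
floor of heap: 0:a
completions by unplaced set U, small U first (add the entries for U minus each lowest piece of U):
  |U|=1: {4}:1  {5}:1
  |U|=2: {3,4}:1  {4,5}:2
  |U|=3: {2,3,4}:1  {3,4,5}:3
  |U|=4: {2,3,4,5}:4
  start at 0(a): 4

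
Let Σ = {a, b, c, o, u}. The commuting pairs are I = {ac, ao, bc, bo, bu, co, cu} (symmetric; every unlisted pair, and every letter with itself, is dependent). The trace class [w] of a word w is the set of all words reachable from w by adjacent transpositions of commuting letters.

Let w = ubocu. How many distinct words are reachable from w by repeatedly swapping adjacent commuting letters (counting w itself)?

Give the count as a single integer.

drop 0:u onto floor
drop 1:b onto floor
drop 2:o onto {0:u}
drop 3:c onto floor
drop 4:u onto {2:o}
ground layer = {0:u, 1:b, 3:c}
drop-orders for the pieces not yet dropped (sum over which currently-grounded one goes next):
  1 to go: {1} 1  {3} 1  {4} 1
  2 to go: {1,3} 2  {1,4} 2  {2,4} 1  {3,4} 2
  3 to go: {0,2,4} 1  {1,2,4} 3  {1,3,4} 6  {2,3,4} 3
  if 0:u drops first: 12 orders
  if 1:b drops first: 4 orders
  if 3:c drops first: 4 orders
heap linearizations: 20

20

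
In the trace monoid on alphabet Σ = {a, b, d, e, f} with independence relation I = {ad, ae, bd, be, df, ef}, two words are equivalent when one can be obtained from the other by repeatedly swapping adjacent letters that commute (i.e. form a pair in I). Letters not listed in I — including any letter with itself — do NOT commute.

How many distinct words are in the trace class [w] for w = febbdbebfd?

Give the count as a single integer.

piece 0:f — minimal
piece 1:e — minimal
piece 2:b rests on {0:f}
piece 3:b rests on {2:b}
piece 4:d rests on {1:e}
piece 5:b rests on {3:b}
piece 6:e rests on {4:d}
piece 7:b rests on {5:b}
piece 8:f rests on {7:b}
piece 9:d rests on {6:e}
minimal pieces: {0:f, 1:e}
ways to finish when only these pieces remain (= sum over removing one remaining piece with nothing left below it):
  1 left: {8}→1  {9}→1
  2 left: {6,9}→1  {7,8}→1  {8,9}→2
  3 left: {4,6,9}→1  {5,7,8}→1  {6,8,9}→3  {7,8,9}→3
  4 left: {1,4,6,9}→1  {3,5,7,8}→1  {4,6,8,9}→4  {5,7,8,9}→4  {6,7,8,9}→6
  5 left: {1,4,6,8,9}→5  {2,3,5,7,8}→1  {3,5,7,8,9}→5  {4,6,7,8,9}→10  {5,6,7,8,9}→10
  6 left: {0,2,3,5,7,8}→1  {1,4,6,7,8,9}→15  {2,3,5,7,8,9}→6  {3,5,6,7,8,9}→15  {4,5,6,7,8,9}→20
  7 left: {0,2,3,5,7,8,9}→7  {1,4,5,6,7,8,9}→35  {2,3,5,6,7,8,9}→21  {3,4,5,6,7,8,9}→35
  8 left: {0,2,3,5,6,7,8,9}→28  {1,3,4,5,6,7,8,9}→70  {2,3,4,5,6,7,8,9}→56
  placing 0:f first → 126 extensions
  placing 1:e first → 84 extensions
total linear extensions = 210

210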